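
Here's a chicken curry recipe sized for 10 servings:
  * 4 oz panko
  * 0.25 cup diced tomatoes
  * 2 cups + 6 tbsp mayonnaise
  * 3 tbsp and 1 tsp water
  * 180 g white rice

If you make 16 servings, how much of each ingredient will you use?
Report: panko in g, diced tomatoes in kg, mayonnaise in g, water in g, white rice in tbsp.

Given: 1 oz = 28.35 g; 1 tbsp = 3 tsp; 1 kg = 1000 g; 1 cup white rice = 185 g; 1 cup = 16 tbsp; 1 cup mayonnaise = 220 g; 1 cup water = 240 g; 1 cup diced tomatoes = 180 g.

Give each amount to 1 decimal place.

Scaling factor: 16/10 = 8/5 = 1.6.
panko: 4 oz × 8/5 × 28.35 g/oz ≈ 181.4 g
diced tomatoes: 0.25 cup × 8/5 × 180 g/cup ÷ 1000 g/kg ≈ 0.1 kg
mayonnaise: (2 cup + 6 tbsp = 2.375 cup) × 8/5 × 220 g/cup = 836.0 g
water: (3 tbsp + 1 tsp = 10/3 tbsp) × 8/5 ÷ 16 tbsp/cup × 240 g/cup = 80.0 g
white rice: 180 g × 8/5 ÷ 185 g/cup × 16 tbsp/cup ≈ 24.9 tbsp

panko: 181.4 g; diced tomatoes: 0.1 kg; mayonnaise: 836.0 g; water: 80.0 g; white rice: 24.9 tbsp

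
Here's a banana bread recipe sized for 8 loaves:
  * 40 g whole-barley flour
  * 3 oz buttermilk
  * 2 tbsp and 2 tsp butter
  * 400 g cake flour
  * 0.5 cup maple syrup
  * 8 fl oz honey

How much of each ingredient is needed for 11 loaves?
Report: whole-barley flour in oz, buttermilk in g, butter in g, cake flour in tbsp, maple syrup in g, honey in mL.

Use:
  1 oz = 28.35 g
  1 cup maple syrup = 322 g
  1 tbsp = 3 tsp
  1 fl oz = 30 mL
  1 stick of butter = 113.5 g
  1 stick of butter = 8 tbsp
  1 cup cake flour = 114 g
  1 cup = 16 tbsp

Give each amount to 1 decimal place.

Scaling factor: 11/8 = 1.375.
whole-barley flour: 40 g × 11/8 ÷ 28.35 g/oz ≈ 1.9 oz
buttermilk: 3 oz × 11/8 × 28.35 g/oz ≈ 116.9 g
butter: (2 tbsp + 2 tsp = 8/3 tbsp) × 11/8 ÷ 8 tbsp/stick × 113.5 g/stick ≈ 52.0 g
cake flour: 400 g × 11/8 ÷ 114 g/cup × 16 tbsp/cup ≈ 77.2 tbsp
maple syrup: 0.5 cup × 11/8 × 322 g/cup ≈ 221.4 g
honey: 8 fl oz × 11/8 × 30 mL/fl oz = 330.0 mL

whole-barley flour: 1.9 oz; buttermilk: 116.9 g; butter: 52.0 g; cake flour: 77.2 tbsp; maple syrup: 221.4 g; honey: 330.0 mL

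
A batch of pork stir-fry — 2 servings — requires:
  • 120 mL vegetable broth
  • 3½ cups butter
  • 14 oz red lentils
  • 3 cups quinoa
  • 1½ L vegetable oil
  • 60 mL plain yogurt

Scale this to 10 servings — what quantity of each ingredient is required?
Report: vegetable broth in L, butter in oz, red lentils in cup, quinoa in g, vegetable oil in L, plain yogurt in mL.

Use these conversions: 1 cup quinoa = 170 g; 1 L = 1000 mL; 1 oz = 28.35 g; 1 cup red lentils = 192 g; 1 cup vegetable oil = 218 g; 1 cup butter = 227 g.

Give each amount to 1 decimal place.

vegetable broth: 0.6 L; butter: 140.1 oz; red lentils: 10.3 cup; quinoa: 2550.0 g; vegetable oil: 7.5 L; plain yogurt: 300.0 mL

Scaling factor: 10/2 = 5.
vegetable broth: 120 mL × 5 ÷ 1000 mL/L = 0.6 L
butter: 3.5 cup × 5 × 227 g/cup ÷ 28.35 g/oz ≈ 140.1 oz
red lentils: 14 oz × 5 × 28.35 g/oz ÷ 192 g/cup ≈ 10.3 cup
quinoa: 3 cup × 5 × 170 g/cup = 2550.0 g
vegetable oil: 1.5 L × 5 = 7.5 L
plain yogurt: 60 mL × 5 = 300.0 mL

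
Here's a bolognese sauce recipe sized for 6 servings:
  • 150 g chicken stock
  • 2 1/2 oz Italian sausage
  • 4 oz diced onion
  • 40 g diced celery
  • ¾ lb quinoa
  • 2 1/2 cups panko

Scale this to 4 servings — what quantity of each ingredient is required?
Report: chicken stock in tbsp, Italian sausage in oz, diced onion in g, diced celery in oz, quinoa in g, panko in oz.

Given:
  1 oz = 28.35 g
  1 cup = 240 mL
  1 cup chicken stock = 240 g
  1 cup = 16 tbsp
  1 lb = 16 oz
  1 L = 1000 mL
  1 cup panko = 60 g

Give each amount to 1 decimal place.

Scaling factor: 4/6 = 2/3.
chicken stock: 150 g × 2/3 ÷ 240 g/cup × 16 tbsp/cup ≈ 6.7 tbsp
Italian sausage: 2.5 oz × 2/3 ≈ 1.7 oz
diced onion: 4 oz × 2/3 × 28.35 g/oz = 75.6 g
diced celery: 40 g × 2/3 ÷ 28.35 g/oz ≈ 0.9 oz
quinoa: 0.75 lb × 2/3 × 16 oz/lb × 28.35 g/oz = 226.8 g
panko: 2.5 cup × 2/3 × 60 g/cup ÷ 28.35 g/oz ≈ 3.5 oz

chicken stock: 6.7 tbsp; Italian sausage: 1.7 oz; diced onion: 75.6 g; diced celery: 0.9 oz; quinoa: 226.8 g; panko: 3.5 oz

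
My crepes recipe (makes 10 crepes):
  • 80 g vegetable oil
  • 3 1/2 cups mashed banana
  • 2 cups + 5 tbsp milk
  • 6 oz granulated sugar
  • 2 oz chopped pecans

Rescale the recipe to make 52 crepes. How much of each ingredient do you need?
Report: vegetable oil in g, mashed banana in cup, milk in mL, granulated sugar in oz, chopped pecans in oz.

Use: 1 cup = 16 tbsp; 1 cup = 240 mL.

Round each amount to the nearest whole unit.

Scaling factor: 52/10 = 26/5 = 5.2.
vegetable oil: 80 g × 26/5 = 416 g
mashed banana: 3.5 cup × 26/5 ≈ 18 cup
milk: (2 cup + 5 tbsp = 2.3125 cup) × 26/5 × 240 mL/cup = 2886 mL
granulated sugar: 6 oz × 26/5 ≈ 31 oz
chopped pecans: 2 oz × 26/5 ≈ 10 oz

vegetable oil: 416 g; mashed banana: 18 cup; milk: 2886 mL; granulated sugar: 31 oz; chopped pecans: 10 oz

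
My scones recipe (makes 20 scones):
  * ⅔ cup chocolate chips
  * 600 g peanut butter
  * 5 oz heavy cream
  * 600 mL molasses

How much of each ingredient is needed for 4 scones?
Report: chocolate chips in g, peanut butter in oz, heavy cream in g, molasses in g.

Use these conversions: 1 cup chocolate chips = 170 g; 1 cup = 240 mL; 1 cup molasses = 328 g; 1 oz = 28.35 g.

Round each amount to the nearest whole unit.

chocolate chips: 23 g; peanut butter: 4 oz; heavy cream: 28 g; molasses: 164 g

Scaling factor: 4/20 = 1/5 = 0.2.
chocolate chips: 2/3 cup × 1/5 × 170 g/cup ≈ 23 g
peanut butter: 600 g × 1/5 ÷ 28.35 g/oz ≈ 4 oz
heavy cream: 5 oz × 1/5 × 28.35 g/oz ≈ 28 g
molasses: 600 mL × 1/5 ÷ 240 mL/cup × 328 g/cup = 164 g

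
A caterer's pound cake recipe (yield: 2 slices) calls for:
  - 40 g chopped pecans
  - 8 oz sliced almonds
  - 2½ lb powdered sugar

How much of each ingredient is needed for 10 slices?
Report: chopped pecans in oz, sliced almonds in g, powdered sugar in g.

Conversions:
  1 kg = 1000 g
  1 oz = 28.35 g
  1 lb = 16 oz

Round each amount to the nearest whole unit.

chopped pecans: 7 oz; sliced almonds: 1134 g; powdered sugar: 5670 g

Scaling factor: 10/2 = 5.
chopped pecans: 40 g × 5 ÷ 28.35 g/oz ≈ 7 oz
sliced almonds: 8 oz × 5 × 28.35 g/oz = 1134 g
powdered sugar: 2.5 lb × 5 × 16 oz/lb × 28.35 g/oz = 5670 g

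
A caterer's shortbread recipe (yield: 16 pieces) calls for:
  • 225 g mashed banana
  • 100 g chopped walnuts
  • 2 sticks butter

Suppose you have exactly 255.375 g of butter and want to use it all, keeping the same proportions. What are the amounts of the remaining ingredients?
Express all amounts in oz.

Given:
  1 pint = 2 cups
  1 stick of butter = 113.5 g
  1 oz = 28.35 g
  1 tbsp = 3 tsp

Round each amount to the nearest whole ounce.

The original recipe has 227 g of butter, so the scaling factor is 255.375 ÷ 227 = 9/8 = 1.125.
mashed banana: 225 g × 9/8 ÷ 28.35 g/oz ≈ 9 oz
chopped walnuts: 100 g × 9/8 ÷ 28.35 g/oz ≈ 4 oz

mashed banana: 9 oz; chopped walnuts: 4 oz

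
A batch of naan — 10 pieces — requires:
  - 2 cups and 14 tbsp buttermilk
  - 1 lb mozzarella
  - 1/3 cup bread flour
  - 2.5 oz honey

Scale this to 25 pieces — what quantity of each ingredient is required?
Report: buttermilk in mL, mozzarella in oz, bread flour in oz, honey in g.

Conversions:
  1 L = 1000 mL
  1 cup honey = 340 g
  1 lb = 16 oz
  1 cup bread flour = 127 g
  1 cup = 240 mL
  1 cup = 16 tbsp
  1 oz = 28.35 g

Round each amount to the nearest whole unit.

buttermilk: 1725 mL; mozzarella: 40 oz; bread flour: 4 oz; honey: 177 g

Scaling factor: 25/10 = 5/2 = 2.5.
buttermilk: (2 cup + 14 tbsp = 2.875 cup) × 5/2 × 240 mL/cup = 1725 mL
mozzarella: 1 lb × 5/2 × 16 oz/lb = 40 oz
bread flour: 1/3 cup × 5/2 × 127 g/cup ÷ 28.35 g/oz ≈ 4 oz
honey: 2.5 oz × 5/2 × 28.35 g/oz ≈ 177 g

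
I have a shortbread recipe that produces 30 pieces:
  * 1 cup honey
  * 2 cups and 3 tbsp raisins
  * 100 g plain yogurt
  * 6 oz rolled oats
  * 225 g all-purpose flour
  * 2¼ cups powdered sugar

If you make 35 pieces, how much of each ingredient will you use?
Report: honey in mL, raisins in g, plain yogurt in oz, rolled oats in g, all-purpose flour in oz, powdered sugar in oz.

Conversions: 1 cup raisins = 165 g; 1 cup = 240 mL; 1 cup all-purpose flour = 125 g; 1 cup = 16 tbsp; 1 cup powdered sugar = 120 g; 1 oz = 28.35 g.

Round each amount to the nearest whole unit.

Scaling factor: 35/30 = 7/6.
honey: 1 cup × 7/6 × 240 mL/cup = 280 mL
raisins: (2 cup + 3 tbsp = 2.1875 cup) × 7/6 × 165 g/cup ≈ 421 g
plain yogurt: 100 g × 7/6 ÷ 28.35 g/oz ≈ 4 oz
rolled oats: 6 oz × 7/6 × 28.35 g/oz ≈ 198 g
all-purpose flour: 225 g × 7/6 ÷ 28.35 g/oz ≈ 9 oz
powdered sugar: 2.25 cup × 7/6 × 120 g/cup ÷ 28.35 g/oz ≈ 11 oz

honey: 280 mL; raisins: 421 g; plain yogurt: 4 oz; rolled oats: 198 g; all-purpose flour: 9 oz; powdered sugar: 11 oz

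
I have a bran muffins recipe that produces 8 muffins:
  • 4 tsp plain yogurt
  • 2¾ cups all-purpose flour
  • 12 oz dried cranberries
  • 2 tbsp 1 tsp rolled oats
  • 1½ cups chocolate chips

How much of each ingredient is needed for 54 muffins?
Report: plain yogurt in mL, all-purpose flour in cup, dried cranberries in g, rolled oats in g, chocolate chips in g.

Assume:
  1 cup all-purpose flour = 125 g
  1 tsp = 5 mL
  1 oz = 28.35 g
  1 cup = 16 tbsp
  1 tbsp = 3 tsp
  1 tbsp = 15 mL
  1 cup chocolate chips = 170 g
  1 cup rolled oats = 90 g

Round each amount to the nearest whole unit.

Scaling factor: 54/8 = 27/4 = 6.75.
plain yogurt: 4 tsp × 27/4 × 5 mL/tsp = 135 mL
all-purpose flour: 2.75 cup × 27/4 ≈ 19 cup
dried cranberries: 12 oz × 27/4 × 28.35 g/oz ≈ 2296 g
rolled oats: (2 tbsp + 1 tsp = 7/3 tbsp) × 27/4 ÷ 16 tbsp/cup × 90 g/cup ≈ 89 g
chocolate chips: 1.5 cup × 27/4 × 170 g/cup ≈ 1721 g

plain yogurt: 135 mL; all-purpose flour: 19 cup; dried cranberries: 2296 g; rolled oats: 89 g; chocolate chips: 1721 g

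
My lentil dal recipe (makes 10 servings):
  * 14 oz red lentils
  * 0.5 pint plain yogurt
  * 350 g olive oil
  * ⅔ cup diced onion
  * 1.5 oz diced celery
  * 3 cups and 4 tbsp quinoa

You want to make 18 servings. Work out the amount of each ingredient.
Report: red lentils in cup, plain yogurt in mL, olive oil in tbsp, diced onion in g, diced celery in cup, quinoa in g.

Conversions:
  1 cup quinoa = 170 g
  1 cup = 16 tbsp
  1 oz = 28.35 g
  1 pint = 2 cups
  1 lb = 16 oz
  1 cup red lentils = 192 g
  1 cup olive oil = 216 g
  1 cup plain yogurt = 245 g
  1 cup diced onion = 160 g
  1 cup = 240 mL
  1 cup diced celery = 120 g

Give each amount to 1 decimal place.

red lentils: 3.7 cup; plain yogurt: 432.0 mL; olive oil: 46.7 tbsp; diced onion: 192.0 g; diced celery: 0.6 cup; quinoa: 994.5 g

Scaling factor: 18/10 = 9/5 = 1.8.
red lentils: 14 oz × 9/5 × 28.35 g/oz ÷ 192 g/cup ≈ 3.7 cup
plain yogurt: 0.5 pint × 9/5 × 2 cup/pint × 240 mL/cup = 432.0 mL
olive oil: 350 g × 9/5 ÷ 216 g/cup × 16 tbsp/cup ≈ 46.7 tbsp
diced onion: 2/3 cup × 9/5 × 160 g/cup = 192.0 g
diced celery: 1.5 oz × 9/5 × 28.35 g/oz ÷ 120 g/cup ≈ 0.6 cup
quinoa: (3 cup + 4 tbsp = 3.25 cup) × 9/5 × 170 g/cup = 994.5 g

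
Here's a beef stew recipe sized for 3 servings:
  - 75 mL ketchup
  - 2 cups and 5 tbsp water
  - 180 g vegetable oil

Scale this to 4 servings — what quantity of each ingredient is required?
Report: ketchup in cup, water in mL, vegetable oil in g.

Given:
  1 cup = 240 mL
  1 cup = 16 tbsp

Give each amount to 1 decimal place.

ketchup: 0.4 cup; water: 740.0 mL; vegetable oil: 240.0 g

Scaling factor: 4/3.
ketchup: 75 mL × 4/3 ÷ 240 mL/cup ≈ 0.4 cup
water: (2 cup + 5 tbsp = 2.3125 cup) × 4/3 × 240 mL/cup = 740.0 mL
vegetable oil: 180 g × 4/3 = 240.0 g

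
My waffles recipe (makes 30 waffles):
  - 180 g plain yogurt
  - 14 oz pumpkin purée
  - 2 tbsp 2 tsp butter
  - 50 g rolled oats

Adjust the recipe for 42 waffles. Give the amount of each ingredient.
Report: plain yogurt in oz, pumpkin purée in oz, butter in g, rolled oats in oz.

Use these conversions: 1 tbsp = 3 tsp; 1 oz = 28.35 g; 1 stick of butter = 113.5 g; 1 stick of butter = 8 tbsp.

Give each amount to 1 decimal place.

plain yogurt: 8.9 oz; pumpkin purée: 19.6 oz; butter: 53.0 g; rolled oats: 2.5 oz

Scaling factor: 42/30 = 7/5 = 1.4.
plain yogurt: 180 g × 7/5 ÷ 28.35 g/oz ≈ 8.9 oz
pumpkin purée: 14 oz × 7/5 = 19.6 oz
butter: (2 tbsp + 2 tsp = 8/3 tbsp) × 7/5 ÷ 8 tbsp/stick × 113.5 g/stick ≈ 53.0 g
rolled oats: 50 g × 7/5 ÷ 28.35 g/oz ≈ 2.5 oz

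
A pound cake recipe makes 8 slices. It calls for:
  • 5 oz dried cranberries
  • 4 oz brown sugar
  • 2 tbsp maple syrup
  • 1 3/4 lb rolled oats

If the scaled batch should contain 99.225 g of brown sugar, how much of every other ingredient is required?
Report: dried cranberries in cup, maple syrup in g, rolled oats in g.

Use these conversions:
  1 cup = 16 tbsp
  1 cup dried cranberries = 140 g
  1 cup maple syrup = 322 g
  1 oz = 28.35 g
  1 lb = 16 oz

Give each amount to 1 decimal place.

The original recipe has 113.4 g of brown sugar, so the scaling factor is 99.225 ÷ 113.4 = 7/8 = 0.875.
dried cranberries: 5 oz × 7/8 × 28.35 g/oz ÷ 140 g/cup ≈ 0.9 cup
maple syrup: 2 tbsp × 7/8 ÷ 16 tbsp/cup × 322 g/cup ≈ 35.2 g
rolled oats: 1.75 lb × 7/8 × 16 oz/lb × 28.35 g/oz ≈ 694.6 g

dried cranberries: 0.9 cup; maple syrup: 35.2 g; rolled oats: 694.6 g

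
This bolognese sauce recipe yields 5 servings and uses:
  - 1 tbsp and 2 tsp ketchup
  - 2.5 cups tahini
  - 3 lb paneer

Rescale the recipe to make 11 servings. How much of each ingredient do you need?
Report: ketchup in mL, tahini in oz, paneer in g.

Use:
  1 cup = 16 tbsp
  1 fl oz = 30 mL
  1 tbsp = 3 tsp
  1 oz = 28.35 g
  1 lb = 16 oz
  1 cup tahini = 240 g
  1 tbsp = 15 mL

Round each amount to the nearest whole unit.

ketchup: 55 mL; tahini: 47 oz; paneer: 2994 g

Scaling factor: 11/5 = 2.2.
ketchup: (1 tbsp + 2 tsp = 5/3 tbsp) × 11/5 × 15 mL/tbsp = 55 mL
tahini: 2.5 cup × 11/5 × 240 g/cup ÷ 28.35 g/oz ≈ 47 oz
paneer: 3 lb × 11/5 × 16 oz/lb × 28.35 g/oz ≈ 2994 g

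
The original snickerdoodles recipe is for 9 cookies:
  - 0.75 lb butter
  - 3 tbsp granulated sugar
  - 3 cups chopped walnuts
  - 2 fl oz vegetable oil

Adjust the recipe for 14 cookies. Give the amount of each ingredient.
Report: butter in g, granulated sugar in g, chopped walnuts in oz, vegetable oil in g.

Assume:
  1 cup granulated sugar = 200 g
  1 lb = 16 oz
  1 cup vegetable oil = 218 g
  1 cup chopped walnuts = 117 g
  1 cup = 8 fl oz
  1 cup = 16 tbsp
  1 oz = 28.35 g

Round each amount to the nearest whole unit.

Scaling factor: 14/9.
butter: 0.75 lb × 14/9 × 16 oz/lb × 28.35 g/oz ≈ 529 g
granulated sugar: 3 tbsp × 14/9 ÷ 16 tbsp/cup × 200 g/cup ≈ 58 g
chopped walnuts: 3 cup × 14/9 × 117 g/cup ÷ 28.35 g/oz ≈ 19 oz
vegetable oil: 2 fl oz × 14/9 ÷ 8 fl oz/cup × 218 g/cup ≈ 85 g

butter: 529 g; granulated sugar: 58 g; chopped walnuts: 19 oz; vegetable oil: 85 g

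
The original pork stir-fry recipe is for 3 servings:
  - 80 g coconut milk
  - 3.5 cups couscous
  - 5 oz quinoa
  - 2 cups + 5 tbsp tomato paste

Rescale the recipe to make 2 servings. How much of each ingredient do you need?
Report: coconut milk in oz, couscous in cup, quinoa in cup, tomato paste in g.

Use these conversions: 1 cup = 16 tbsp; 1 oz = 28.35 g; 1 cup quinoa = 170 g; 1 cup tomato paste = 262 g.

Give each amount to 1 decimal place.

coconut milk: 1.9 oz; couscous: 2.3 cup; quinoa: 0.6 cup; tomato paste: 403.9 g

Scaling factor: 2/3.
coconut milk: 80 g × 2/3 ÷ 28.35 g/oz ≈ 1.9 oz
couscous: 3.5 cup × 2/3 ≈ 2.3 cup
quinoa: 5 oz × 2/3 × 28.35 g/oz ÷ 170 g/cup ≈ 0.6 cup
tomato paste: (2 cup + 5 tbsp = 2.3125 cup) × 2/3 × 262 g/cup ≈ 403.9 g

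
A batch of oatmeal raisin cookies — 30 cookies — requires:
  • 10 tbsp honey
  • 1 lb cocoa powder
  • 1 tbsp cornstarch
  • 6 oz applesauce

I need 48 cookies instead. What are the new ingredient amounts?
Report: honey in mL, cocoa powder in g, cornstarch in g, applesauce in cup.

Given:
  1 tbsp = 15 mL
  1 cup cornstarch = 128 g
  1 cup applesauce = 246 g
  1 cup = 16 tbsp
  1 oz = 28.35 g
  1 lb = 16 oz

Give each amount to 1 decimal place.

honey: 240.0 mL; cocoa powder: 725.8 g; cornstarch: 12.8 g; applesauce: 1.1 cup

Scaling factor: 48/30 = 8/5 = 1.6.
honey: 10 tbsp × 8/5 × 15 mL/tbsp = 240.0 mL
cocoa powder: 1 lb × 8/5 × 16 oz/lb × 28.35 g/oz ≈ 725.8 g
cornstarch: 1 tbsp × 8/5 ÷ 16 tbsp/cup × 128 g/cup = 12.8 g
applesauce: 6 oz × 8/5 × 28.35 g/oz ÷ 246 g/cup ≈ 1.1 cup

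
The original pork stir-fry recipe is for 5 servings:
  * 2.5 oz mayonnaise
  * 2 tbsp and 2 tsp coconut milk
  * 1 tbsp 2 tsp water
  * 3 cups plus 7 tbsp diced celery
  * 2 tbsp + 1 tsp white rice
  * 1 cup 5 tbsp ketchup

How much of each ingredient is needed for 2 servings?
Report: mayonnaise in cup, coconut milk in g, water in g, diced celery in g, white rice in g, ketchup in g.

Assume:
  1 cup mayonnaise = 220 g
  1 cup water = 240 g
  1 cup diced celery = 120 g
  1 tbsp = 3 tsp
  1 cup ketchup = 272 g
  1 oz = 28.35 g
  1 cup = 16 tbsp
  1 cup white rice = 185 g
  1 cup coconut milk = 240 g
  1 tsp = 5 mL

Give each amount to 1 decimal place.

mayonnaise: 0.1 cup; coconut milk: 16.0 g; water: 10.0 g; diced celery: 165.0 g; white rice: 10.8 g; ketchup: 142.8 g

Scaling factor: 2/5 = 0.4.
mayonnaise: 2.5 oz × 2/5 × 28.35 g/oz ÷ 220 g/cup ≈ 0.1 cup
coconut milk: (2 tbsp + 2 tsp = 8/3 tbsp) × 2/5 ÷ 16 tbsp/cup × 240 g/cup = 16.0 g
water: (1 tbsp + 2 tsp = 5/3 tbsp) × 2/5 ÷ 16 tbsp/cup × 240 g/cup = 10.0 g
diced celery: (3 cup + 7 tbsp = 3.4375 cup) × 2/5 × 120 g/cup = 165.0 g
white rice: (2 tbsp + 1 tsp = 7/3 tbsp) × 2/5 ÷ 16 tbsp/cup × 185 g/cup ≈ 10.8 g
ketchup: (1 cup + 5 tbsp = 1.3125 cup) × 2/5 × 272 g/cup = 142.8 g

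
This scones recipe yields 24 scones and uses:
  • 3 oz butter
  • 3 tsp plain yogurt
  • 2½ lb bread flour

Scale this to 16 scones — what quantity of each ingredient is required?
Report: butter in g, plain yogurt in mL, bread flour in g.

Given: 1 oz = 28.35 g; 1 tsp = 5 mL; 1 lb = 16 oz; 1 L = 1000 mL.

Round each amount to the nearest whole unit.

Scaling factor: 16/24 = 2/3.
butter: 3 oz × 2/3 × 28.35 g/oz ≈ 57 g
plain yogurt: 3 tsp × 2/3 × 5 mL/tsp = 10 mL
bread flour: 2.5 lb × 2/3 × 16 oz/lb × 28.35 g/oz = 756 g

butter: 57 g; plain yogurt: 10 mL; bread flour: 756 g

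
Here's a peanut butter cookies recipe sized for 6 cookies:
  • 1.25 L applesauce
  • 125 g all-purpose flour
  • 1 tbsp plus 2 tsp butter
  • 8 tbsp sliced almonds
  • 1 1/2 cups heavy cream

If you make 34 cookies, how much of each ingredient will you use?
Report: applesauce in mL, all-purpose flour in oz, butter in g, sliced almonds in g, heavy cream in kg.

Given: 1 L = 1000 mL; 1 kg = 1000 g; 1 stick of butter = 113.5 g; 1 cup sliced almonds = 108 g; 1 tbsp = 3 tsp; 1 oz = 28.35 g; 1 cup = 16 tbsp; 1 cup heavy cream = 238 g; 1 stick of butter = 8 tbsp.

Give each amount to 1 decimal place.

applesauce: 7083.3 mL; all-purpose flour: 25.0 oz; butter: 134.0 g; sliced almonds: 306.0 g; heavy cream: 2.0 kg

Scaling factor: 34/6 = 17/3.
applesauce: 1.25 L × 17/3 × 1000 mL/L ≈ 7083.3 mL
all-purpose flour: 125 g × 17/3 ÷ 28.35 g/oz ≈ 25.0 oz
butter: (1 tbsp + 2 tsp = 5/3 tbsp) × 17/3 ÷ 8 tbsp/stick × 113.5 g/stick ≈ 134.0 g
sliced almonds: 8 tbsp × 17/3 ÷ 16 tbsp/cup × 108 g/cup = 306.0 g
heavy cream: 1.5 cup × 17/3 × 238 g/cup ÷ 1000 g/kg ≈ 2.0 kg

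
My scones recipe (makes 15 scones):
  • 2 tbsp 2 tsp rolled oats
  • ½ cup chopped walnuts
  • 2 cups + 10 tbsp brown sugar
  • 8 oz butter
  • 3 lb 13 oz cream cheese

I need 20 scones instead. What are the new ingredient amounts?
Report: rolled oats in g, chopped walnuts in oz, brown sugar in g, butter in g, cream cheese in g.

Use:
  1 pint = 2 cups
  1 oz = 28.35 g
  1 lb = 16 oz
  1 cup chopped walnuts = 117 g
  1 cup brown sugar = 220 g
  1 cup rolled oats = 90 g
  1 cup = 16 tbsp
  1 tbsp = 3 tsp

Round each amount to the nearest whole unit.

Scaling factor: 20/15 = 4/3.
rolled oats: (2 tbsp + 2 tsp = 8/3 tbsp) × 4/3 ÷ 16 tbsp/cup × 90 g/cup = 20 g
chopped walnuts: 0.5 cup × 4/3 × 117 g/cup ÷ 28.35 g/oz ≈ 3 oz
brown sugar: (2 cup + 10 tbsp = 2.625 cup) × 4/3 × 220 g/cup = 770 g
butter: 8 oz × 4/3 × 28.35 g/oz ≈ 302 g
cream cheese: (3 lb + 13 oz = 3.8125 lb) × 4/3 × 16 oz/lb × 28.35 g/oz ≈ 2306 g

rolled oats: 20 g; chopped walnuts: 3 oz; brown sugar: 770 g; butter: 302 g; cream cheese: 2306 g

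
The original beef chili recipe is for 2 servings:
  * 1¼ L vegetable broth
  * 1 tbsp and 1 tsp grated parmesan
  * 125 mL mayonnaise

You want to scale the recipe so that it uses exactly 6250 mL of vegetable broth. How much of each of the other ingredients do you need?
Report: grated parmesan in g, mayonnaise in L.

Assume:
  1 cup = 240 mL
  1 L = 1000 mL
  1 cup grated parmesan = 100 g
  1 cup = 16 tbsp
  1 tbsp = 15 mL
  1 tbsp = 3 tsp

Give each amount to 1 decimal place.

The original recipe has 1250 mL of vegetable broth, so the scaling factor is 6250 ÷ 1250 = 5.
grated parmesan: (1 tbsp + 1 tsp = 4/3 tbsp) × 5 ÷ 16 tbsp/cup × 100 g/cup ≈ 41.7 g
mayonnaise: 125 mL × 5 ÷ 1000 mL/L ≈ 0.6 L

grated parmesan: 41.7 g; mayonnaise: 0.6 L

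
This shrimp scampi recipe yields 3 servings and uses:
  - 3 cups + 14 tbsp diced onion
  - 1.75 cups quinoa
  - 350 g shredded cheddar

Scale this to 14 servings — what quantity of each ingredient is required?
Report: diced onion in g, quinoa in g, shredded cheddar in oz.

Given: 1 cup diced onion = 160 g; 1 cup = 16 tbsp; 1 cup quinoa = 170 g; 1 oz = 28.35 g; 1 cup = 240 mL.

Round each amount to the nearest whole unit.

diced onion: 2893 g; quinoa: 1388 g; shredded cheddar: 58 oz

Scaling factor: 14/3.
diced onion: (3 cup + 14 tbsp = 3.875 cup) × 14/3 × 160 g/cup ≈ 2893 g
quinoa: 1.75 cup × 14/3 × 170 g/cup ≈ 1388 g
shredded cheddar: 350 g × 14/3 ÷ 28.35 g/oz ≈ 58 oz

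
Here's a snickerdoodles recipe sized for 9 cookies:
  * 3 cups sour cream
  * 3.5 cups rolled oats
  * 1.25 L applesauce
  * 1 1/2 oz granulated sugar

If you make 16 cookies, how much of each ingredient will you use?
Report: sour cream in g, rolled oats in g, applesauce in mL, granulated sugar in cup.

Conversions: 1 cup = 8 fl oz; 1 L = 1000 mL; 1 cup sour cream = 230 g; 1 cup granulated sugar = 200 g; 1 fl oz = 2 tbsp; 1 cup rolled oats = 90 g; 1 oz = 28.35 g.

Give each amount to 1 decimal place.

sour cream: 1226.7 g; rolled oats: 560.0 g; applesauce: 2222.2 mL; granulated sugar: 0.4 cup

Scaling factor: 16/9.
sour cream: 3 cup × 16/9 × 230 g/cup ≈ 1226.7 g
rolled oats: 3.5 cup × 16/9 × 90 g/cup = 560.0 g
applesauce: 1.25 L × 16/9 × 1000 mL/L ≈ 2222.2 mL
granulated sugar: 1.5 oz × 16/9 × 28.35 g/oz ÷ 200 g/cup ≈ 0.4 cup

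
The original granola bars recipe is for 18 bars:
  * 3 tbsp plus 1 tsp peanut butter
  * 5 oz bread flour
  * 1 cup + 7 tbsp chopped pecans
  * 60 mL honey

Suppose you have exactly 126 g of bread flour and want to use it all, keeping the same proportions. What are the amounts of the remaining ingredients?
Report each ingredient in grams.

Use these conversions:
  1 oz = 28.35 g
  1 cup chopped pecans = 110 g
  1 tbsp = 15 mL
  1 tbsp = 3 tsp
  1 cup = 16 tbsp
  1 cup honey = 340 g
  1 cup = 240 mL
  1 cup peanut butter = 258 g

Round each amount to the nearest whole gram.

The original recipe has 141.75 g of bread flour, so the scaling factor is 126 ÷ 141.75 = 8/9.
peanut butter: (3 tbsp + 1 tsp = 10/3 tbsp) × 8/9 ÷ 16 tbsp/cup × 258 g/cup ≈ 48 g
chopped pecans: (1 cup + 7 tbsp = 1.4375 cup) × 8/9 × 110 g/cup ≈ 141 g
honey: 60 mL × 8/9 ÷ 240 mL/cup × 340 g/cup ≈ 76 g

peanut butter: 48 g; chopped pecans: 141 g; honey: 76 g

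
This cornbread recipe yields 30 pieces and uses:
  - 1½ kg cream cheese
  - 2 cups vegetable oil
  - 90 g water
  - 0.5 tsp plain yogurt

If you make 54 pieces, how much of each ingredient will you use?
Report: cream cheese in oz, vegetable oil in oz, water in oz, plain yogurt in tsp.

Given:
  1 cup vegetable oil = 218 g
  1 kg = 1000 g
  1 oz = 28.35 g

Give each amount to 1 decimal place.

Scaling factor: 54/30 = 9/5 = 1.8.
cream cheese: 1.5 kg × 9/5 × 1000 g/kg ÷ 28.35 g/oz ≈ 95.2 oz
vegetable oil: 2 cup × 9/5 × 218 g/cup ÷ 28.35 g/oz ≈ 27.7 oz
water: 90 g × 9/5 ÷ 28.35 g/oz ≈ 5.7 oz
plain yogurt: 0.5 tsp × 9/5 = 0.9 tsp

cream cheese: 95.2 oz; vegetable oil: 27.7 oz; water: 5.7 oz; plain yogurt: 0.9 tsp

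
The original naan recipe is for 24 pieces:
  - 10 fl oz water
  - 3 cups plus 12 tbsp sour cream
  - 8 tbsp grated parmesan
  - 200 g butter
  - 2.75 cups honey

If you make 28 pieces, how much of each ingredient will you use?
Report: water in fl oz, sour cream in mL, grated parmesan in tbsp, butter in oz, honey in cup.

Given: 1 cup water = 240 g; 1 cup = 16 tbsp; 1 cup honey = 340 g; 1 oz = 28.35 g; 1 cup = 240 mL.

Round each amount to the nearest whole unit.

water: 12 fl oz; sour cream: 1050 mL; grated parmesan: 9 tbsp; butter: 8 oz; honey: 3 cup

Scaling factor: 28/24 = 7/6.
water: 10 fl oz × 7/6 ≈ 12 fl oz
sour cream: (3 cup + 12 tbsp = 3.75 cup) × 7/6 × 240 mL/cup = 1050 mL
grated parmesan: 8 tbsp × 7/6 ≈ 9 tbsp
butter: 200 g × 7/6 ÷ 28.35 g/oz ≈ 8 oz
honey: 2.75 cup × 7/6 ≈ 3 cup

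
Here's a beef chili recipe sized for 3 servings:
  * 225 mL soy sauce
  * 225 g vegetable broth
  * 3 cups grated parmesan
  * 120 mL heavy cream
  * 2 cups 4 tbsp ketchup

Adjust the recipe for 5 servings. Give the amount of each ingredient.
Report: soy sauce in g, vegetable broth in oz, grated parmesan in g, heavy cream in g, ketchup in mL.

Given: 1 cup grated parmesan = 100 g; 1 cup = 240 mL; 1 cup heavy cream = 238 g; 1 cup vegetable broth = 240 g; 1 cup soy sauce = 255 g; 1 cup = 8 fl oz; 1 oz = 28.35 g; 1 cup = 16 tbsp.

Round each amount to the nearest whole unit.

soy sauce: 398 g; vegetable broth: 13 oz; grated parmesan: 500 g; heavy cream: 198 g; ketchup: 900 mL

Scaling factor: 5/3.
soy sauce: 225 mL × 5/3 ÷ 240 mL/cup × 255 g/cup ≈ 398 g
vegetable broth: 225 g × 5/3 ÷ 28.35 g/oz ≈ 13 oz
grated parmesan: 3 cup × 5/3 × 100 g/cup = 500 g
heavy cream: 120 mL × 5/3 ÷ 240 mL/cup × 238 g/cup ≈ 198 g
ketchup: (2 cup + 4 tbsp = 2.25 cup) × 5/3 × 240 mL/cup = 900 mL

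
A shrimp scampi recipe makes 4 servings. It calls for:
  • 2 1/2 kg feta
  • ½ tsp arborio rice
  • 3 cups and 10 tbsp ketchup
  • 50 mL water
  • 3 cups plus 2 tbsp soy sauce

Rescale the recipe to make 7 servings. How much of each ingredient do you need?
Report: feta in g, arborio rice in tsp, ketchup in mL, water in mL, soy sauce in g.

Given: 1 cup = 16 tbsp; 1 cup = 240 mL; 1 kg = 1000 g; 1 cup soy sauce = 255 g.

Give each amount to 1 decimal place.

Scaling factor: 7/4 = 1.75.
feta: 2.5 kg × 7/4 × 1000 g/kg = 4375.0 g
arborio rice: 0.5 tsp × 7/4 ≈ 0.9 tsp
ketchup: (3 cup + 10 tbsp = 3.625 cup) × 7/4 × 240 mL/cup = 1522.5 mL
water: 50 mL × 7/4 = 87.5 mL
soy sauce: (3 cup + 2 tbsp = 3.125 cup) × 7/4 × 255 g/cup ≈ 1394.5 g

feta: 4375.0 g; arborio rice: 0.9 tsp; ketchup: 1522.5 mL; water: 87.5 mL; soy sauce: 1394.5 g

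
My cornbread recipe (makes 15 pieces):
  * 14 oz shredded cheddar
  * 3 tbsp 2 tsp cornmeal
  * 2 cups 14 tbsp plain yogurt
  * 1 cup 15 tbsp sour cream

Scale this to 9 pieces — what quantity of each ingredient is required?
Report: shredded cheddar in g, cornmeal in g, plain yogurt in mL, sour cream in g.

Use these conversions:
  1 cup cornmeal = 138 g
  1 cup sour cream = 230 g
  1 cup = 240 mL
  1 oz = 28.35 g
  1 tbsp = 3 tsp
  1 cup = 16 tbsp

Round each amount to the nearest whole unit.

Scaling factor: 9/15 = 3/5 = 0.6.
shredded cheddar: 14 oz × 3/5 × 28.35 g/oz ≈ 238 g
cornmeal: (3 tbsp + 2 tsp = 11/3 tbsp) × 3/5 ÷ 16 tbsp/cup × 138 g/cup ≈ 19 g
plain yogurt: (2 cup + 14 tbsp = 2.875 cup) × 3/5 × 240 mL/cup = 414 mL
sour cream: (1 cup + 15 tbsp = 1.9375 cup) × 3/5 × 230 g/cup ≈ 267 g

shredded cheddar: 238 g; cornmeal: 19 g; plain yogurt: 414 mL; sour cream: 267 g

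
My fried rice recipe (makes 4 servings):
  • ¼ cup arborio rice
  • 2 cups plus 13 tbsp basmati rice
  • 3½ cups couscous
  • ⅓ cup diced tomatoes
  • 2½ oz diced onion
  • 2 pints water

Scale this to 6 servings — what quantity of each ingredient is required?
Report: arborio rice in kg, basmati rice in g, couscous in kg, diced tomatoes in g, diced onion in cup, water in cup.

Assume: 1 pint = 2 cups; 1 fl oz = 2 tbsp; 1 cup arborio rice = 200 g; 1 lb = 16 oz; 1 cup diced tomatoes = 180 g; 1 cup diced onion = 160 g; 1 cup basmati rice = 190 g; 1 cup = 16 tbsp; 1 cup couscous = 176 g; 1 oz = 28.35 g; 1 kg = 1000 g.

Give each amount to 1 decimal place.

arborio rice: 0.1 kg; basmati rice: 801.6 g; couscous: 0.9 kg; diced tomatoes: 90.0 g; diced onion: 0.7 cup; water: 6.0 cup

Scaling factor: 6/4 = 3/2 = 1.5.
arborio rice: 0.25 cup × 3/2 × 200 g/cup ÷ 1000 g/kg ≈ 0.1 kg
basmati rice: (2 cup + 13 tbsp = 2.8125 cup) × 3/2 × 190 g/cup ≈ 801.6 g
couscous: 3.5 cup × 3/2 × 176 g/cup ÷ 1000 g/kg ≈ 0.9 kg
diced tomatoes: 1/3 cup × 3/2 × 180 g/cup = 90.0 g
diced onion: 2.5 oz × 3/2 × 28.35 g/oz ÷ 160 g/cup ≈ 0.7 cup
water: 2 pint × 3/2 × 2 cup/pint = 6.0 cup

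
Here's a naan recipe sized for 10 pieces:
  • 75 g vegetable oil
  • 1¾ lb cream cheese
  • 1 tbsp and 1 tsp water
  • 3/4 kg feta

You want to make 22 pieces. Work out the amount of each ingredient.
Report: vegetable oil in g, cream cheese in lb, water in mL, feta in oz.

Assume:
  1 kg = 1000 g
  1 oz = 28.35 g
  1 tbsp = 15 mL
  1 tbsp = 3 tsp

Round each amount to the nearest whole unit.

vegetable oil: 165 g; cream cheese: 4 lb; water: 44 mL; feta: 58 oz

Scaling factor: 22/10 = 11/5 = 2.2.
vegetable oil: 75 g × 11/5 = 165 g
cream cheese: 1.75 lb × 11/5 ≈ 4 lb
water: (1 tbsp + 1 tsp = 4/3 tbsp) × 11/5 × 15 mL/tbsp = 44 mL
feta: 0.75 kg × 11/5 × 1000 g/kg ÷ 28.35 g/oz ≈ 58 oz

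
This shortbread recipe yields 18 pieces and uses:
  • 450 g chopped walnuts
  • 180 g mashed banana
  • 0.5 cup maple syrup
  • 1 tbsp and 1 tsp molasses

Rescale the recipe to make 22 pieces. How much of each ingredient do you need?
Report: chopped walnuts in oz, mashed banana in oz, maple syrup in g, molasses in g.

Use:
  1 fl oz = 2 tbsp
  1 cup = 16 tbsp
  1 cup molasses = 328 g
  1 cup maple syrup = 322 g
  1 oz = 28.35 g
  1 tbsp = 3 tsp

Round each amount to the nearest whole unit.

Scaling factor: 22/18 = 11/9.
chopped walnuts: 450 g × 11/9 ÷ 28.35 g/oz ≈ 19 oz
mashed banana: 180 g × 11/9 ÷ 28.35 g/oz ≈ 8 oz
maple syrup: 0.5 cup × 11/9 × 322 g/cup ≈ 197 g
molasses: (1 tbsp + 1 tsp = 4/3 tbsp) × 11/9 ÷ 16 tbsp/cup × 328 g/cup ≈ 33 g

chopped walnuts: 19 oz; mashed banana: 8 oz; maple syrup: 197 g; molasses: 33 g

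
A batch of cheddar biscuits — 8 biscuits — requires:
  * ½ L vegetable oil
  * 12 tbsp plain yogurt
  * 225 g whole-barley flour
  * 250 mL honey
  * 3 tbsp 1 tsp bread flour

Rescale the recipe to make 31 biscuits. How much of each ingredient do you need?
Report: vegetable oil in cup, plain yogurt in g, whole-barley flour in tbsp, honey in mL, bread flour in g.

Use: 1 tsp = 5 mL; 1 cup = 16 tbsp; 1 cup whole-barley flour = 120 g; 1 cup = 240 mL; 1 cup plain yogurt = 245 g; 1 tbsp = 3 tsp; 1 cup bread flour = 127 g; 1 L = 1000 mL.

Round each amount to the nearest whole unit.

Scaling factor: 31/8 = 3.875.
vegetable oil: 0.5 L × 31/8 × 1000 mL/L ÷ 240 mL/cup ≈ 8 cup
plain yogurt: 12 tbsp × 31/8 ÷ 16 tbsp/cup × 245 g/cup ≈ 712 g
whole-barley flour: 225 g × 31/8 ÷ 120 g/cup × 16 tbsp/cup ≈ 116 tbsp
honey: 250 mL × 31/8 ≈ 969 mL
bread flour: (3 tbsp + 1 tsp = 10/3 tbsp) × 31/8 ÷ 16 tbsp/cup × 127 g/cup ≈ 103 g

vegetable oil: 8 cup; plain yogurt: 712 g; whole-barley flour: 116 tbsp; honey: 969 mL; bread flour: 103 g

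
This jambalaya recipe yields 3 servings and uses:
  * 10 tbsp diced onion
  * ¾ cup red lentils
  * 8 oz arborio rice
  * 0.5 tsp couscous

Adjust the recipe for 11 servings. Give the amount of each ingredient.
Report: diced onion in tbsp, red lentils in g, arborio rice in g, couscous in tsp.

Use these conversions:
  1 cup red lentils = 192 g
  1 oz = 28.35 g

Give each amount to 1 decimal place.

Scaling factor: 11/3.
diced onion: 10 tbsp × 11/3 ≈ 36.7 tbsp
red lentils: 0.75 cup × 11/3 × 192 g/cup = 528.0 g
arborio rice: 8 oz × 11/3 × 28.35 g/oz = 831.6 g
couscous: 0.5 tsp × 11/3 ≈ 1.8 tsp

diced onion: 36.7 tbsp; red lentils: 528.0 g; arborio rice: 831.6 g; couscous: 1.8 tsp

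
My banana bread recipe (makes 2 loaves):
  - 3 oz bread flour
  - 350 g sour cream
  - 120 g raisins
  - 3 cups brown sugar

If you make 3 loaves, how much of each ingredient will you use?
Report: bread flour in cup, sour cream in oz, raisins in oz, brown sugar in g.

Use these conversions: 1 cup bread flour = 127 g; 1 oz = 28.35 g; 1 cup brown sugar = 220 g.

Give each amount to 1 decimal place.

Scaling factor: 3/2 = 1.5.
bread flour: 3 oz × 3/2 × 28.35 g/oz ÷ 127 g/cup ≈ 1.0 cup
sour cream: 350 g × 3/2 ÷ 28.35 g/oz ≈ 18.5 oz
raisins: 120 g × 3/2 ÷ 28.35 g/oz ≈ 6.3 oz
brown sugar: 3 cup × 3/2 × 220 g/cup = 990.0 g

bread flour: 1.0 cup; sour cream: 18.5 oz; raisins: 6.3 oz; brown sugar: 990.0 g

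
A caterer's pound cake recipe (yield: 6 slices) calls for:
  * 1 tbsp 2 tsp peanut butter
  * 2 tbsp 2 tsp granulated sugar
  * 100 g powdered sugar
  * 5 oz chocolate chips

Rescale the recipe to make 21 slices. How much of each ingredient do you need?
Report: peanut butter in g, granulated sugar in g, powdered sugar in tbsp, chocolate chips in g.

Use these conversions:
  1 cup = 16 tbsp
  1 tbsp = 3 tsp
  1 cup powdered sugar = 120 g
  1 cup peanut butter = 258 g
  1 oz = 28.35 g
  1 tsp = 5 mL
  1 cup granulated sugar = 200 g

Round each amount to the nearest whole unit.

peanut butter: 94 g; granulated sugar: 117 g; powdered sugar: 47 tbsp; chocolate chips: 496 g

Scaling factor: 21/6 = 7/2 = 3.5.
peanut butter: (1 tbsp + 2 tsp = 5/3 tbsp) × 7/2 ÷ 16 tbsp/cup × 258 g/cup ≈ 94 g
granulated sugar: (2 tbsp + 2 tsp = 8/3 tbsp) × 7/2 ÷ 16 tbsp/cup × 200 g/cup ≈ 117 g
powdered sugar: 100 g × 7/2 ÷ 120 g/cup × 16 tbsp/cup ≈ 47 tbsp
chocolate chips: 5 oz × 7/2 × 28.35 g/oz ≈ 496 g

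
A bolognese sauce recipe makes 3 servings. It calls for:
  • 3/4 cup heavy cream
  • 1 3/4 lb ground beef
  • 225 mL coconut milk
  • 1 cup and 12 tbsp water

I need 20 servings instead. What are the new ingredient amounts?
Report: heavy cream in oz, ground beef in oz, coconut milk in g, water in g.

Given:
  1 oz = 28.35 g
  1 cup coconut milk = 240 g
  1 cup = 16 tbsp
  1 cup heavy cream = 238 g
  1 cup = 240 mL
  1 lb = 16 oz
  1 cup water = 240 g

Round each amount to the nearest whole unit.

Scaling factor: 20/3.
heavy cream: 0.75 cup × 20/3 × 238 g/cup ÷ 28.35 g/oz ≈ 42 oz
ground beef: 1.75 lb × 20/3 × 16 oz/lb ≈ 187 oz
coconut milk: 225 mL × 20/3 ÷ 240 mL/cup × 240 g/cup = 1500 g
water: (1 cup + 12 tbsp = 1.75 cup) × 20/3 × 240 g/cup = 2800 g

heavy cream: 42 oz; ground beef: 187 oz; coconut milk: 1500 g; water: 2800 g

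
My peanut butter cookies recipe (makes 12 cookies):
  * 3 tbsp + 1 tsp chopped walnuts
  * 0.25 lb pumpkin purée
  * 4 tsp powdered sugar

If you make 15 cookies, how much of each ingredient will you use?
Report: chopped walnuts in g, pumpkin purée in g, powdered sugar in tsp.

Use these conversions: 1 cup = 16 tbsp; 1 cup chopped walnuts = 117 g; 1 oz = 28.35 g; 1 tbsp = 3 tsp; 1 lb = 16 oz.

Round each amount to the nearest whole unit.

chopped walnuts: 30 g; pumpkin purée: 142 g; powdered sugar: 5 tsp

Scaling factor: 15/12 = 5/4 = 1.25.
chopped walnuts: (3 tbsp + 1 tsp = 10/3 tbsp) × 5/4 ÷ 16 tbsp/cup × 117 g/cup ≈ 30 g
pumpkin purée: 0.25 lb × 5/4 × 16 oz/lb × 28.35 g/oz ≈ 142 g
powdered sugar: 4 tsp × 5/4 = 5 tsp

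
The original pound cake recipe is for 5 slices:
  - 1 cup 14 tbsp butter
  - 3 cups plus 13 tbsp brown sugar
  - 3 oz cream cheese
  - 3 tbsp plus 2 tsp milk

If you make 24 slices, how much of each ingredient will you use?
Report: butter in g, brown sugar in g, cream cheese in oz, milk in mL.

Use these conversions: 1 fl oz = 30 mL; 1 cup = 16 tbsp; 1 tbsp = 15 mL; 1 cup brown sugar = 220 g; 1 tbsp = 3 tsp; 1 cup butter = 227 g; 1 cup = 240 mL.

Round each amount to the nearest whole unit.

butter: 2043 g; brown sugar: 4026 g; cream cheese: 14 oz; milk: 264 mL

Scaling factor: 24/5 = 4.8.
butter: (1 cup + 14 tbsp = 1.875 cup) × 24/5 × 227 g/cup = 2043 g
brown sugar: (3 cup + 13 tbsp = 3.8125 cup) × 24/5 × 220 g/cup = 4026 g
cream cheese: 3 oz × 24/5 ≈ 14 oz
milk: (3 tbsp + 2 tsp = 11/3 tbsp) × 24/5 × 15 mL/tbsp = 264 mL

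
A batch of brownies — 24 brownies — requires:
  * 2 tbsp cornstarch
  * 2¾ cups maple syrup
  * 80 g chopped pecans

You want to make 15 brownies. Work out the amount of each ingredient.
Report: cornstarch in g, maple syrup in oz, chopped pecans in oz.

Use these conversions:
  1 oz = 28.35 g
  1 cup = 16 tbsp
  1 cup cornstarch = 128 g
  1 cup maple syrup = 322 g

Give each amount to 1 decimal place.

Scaling factor: 15/24 = 5/8 = 0.625.
cornstarch: 2 tbsp × 5/8 ÷ 16 tbsp/cup × 128 g/cup = 10.0 g
maple syrup: 2.75 cup × 5/8 × 322 g/cup ÷ 28.35 g/oz ≈ 19.5 oz
chopped pecans: 80 g × 5/8 ÷ 28.35 g/oz ≈ 1.8 oz

cornstarch: 10.0 g; maple syrup: 19.5 oz; chopped pecans: 1.8 oz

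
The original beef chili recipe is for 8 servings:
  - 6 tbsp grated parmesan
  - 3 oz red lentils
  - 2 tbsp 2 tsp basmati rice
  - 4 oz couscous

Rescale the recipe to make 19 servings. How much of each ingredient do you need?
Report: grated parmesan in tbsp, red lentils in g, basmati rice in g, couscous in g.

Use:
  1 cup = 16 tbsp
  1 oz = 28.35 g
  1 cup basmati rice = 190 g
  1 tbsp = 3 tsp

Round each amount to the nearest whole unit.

grated parmesan: 14 tbsp; red lentils: 202 g; basmati rice: 75 g; couscous: 269 g

Scaling factor: 19/8 = 2.375.
grated parmesan: 6 tbsp × 19/8 ≈ 14 tbsp
red lentils: 3 oz × 19/8 × 28.35 g/oz ≈ 202 g
basmati rice: (2 tbsp + 2 tsp = 8/3 tbsp) × 19/8 ÷ 16 tbsp/cup × 190 g/cup ≈ 75 g
couscous: 4 oz × 19/8 × 28.35 g/oz ≈ 269 g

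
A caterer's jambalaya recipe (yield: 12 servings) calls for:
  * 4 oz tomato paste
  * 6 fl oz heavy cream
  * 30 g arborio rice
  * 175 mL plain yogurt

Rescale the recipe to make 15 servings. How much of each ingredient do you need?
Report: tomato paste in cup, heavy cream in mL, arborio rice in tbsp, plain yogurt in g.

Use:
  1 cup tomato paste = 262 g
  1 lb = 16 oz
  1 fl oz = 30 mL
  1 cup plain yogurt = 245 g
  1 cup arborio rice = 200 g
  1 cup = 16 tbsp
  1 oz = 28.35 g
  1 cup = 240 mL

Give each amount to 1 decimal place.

Scaling factor: 15/12 = 5/4 = 1.25.
tomato paste: 4 oz × 5/4 × 28.35 g/oz ÷ 262 g/cup ≈ 0.5 cup
heavy cream: 6 fl oz × 5/4 × 30 mL/fl oz = 225.0 mL
arborio rice: 30 g × 5/4 ÷ 200 g/cup × 16 tbsp/cup = 3.0 tbsp
plain yogurt: 175 mL × 5/4 ÷ 240 mL/cup × 245 g/cup ≈ 223.3 g

tomato paste: 0.5 cup; heavy cream: 225.0 mL; arborio rice: 3.0 tbsp; plain yogurt: 223.3 g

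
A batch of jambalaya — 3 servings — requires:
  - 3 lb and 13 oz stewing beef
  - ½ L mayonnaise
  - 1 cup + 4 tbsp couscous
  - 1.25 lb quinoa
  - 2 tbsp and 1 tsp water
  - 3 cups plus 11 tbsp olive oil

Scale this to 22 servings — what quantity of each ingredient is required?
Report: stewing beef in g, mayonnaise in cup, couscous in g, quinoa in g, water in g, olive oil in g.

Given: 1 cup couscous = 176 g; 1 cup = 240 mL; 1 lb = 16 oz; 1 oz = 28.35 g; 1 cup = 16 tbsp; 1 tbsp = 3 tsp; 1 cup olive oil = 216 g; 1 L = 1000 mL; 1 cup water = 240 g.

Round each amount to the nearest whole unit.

stewing beef: 12682 g; mayonnaise: 15 cup; couscous: 1613 g; quinoa: 4158 g; water: 257 g; olive oil: 5841 g

Scaling factor: 22/3.
stewing beef: (3 lb + 13 oz = 3.8125 lb) × 22/3 × 16 oz/lb × 28.35 g/oz ≈ 12682 g
mayonnaise: 0.5 L × 22/3 × 1000 mL/L ÷ 240 mL/cup ≈ 15 cup
couscous: (1 cup + 4 tbsp = 1.25 cup) × 22/3 × 176 g/cup ≈ 1613 g
quinoa: 1.25 lb × 22/3 × 16 oz/lb × 28.35 g/oz = 4158 g
water: (2 tbsp + 1 tsp = 7/3 tbsp) × 22/3 ÷ 16 tbsp/cup × 240 g/cup ≈ 257 g
olive oil: (3 cup + 11 tbsp = 3.6875 cup) × 22/3 × 216 g/cup = 5841 g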